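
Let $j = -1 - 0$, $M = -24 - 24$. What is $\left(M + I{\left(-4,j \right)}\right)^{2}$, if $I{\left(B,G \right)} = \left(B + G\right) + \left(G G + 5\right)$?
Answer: $2209$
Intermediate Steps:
$M = -48$ ($M = -24 - 24 = -48$)
$j = -1$ ($j = -1 + 0 = -1$)
$I{\left(B,G \right)} = 5 + B + G + G^{2}$ ($I{\left(B,G \right)} = \left(B + G\right) + \left(G^{2} + 5\right) = \left(B + G\right) + \left(5 + G^{2}\right) = 5 + B + G + G^{2}$)
$\left(M + I{\left(-4,j \right)}\right)^{2} = \left(-48 + \left(5 - 4 - 1 + \left(-1\right)^{2}\right)\right)^{2} = \left(-48 + \left(5 - 4 - 1 + 1\right)\right)^{2} = \left(-48 + 1\right)^{2} = \left(-47\right)^{2} = 2209$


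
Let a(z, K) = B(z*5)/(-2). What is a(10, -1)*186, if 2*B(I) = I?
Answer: -2325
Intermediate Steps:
B(I) = I/2
a(z, K) = -5*z/4 (a(z, K) = ((z*5)/2)/(-2) = ((5*z)/2)*(-½) = (5*z/2)*(-½) = -5*z/4)
a(10, -1)*186 = -5/4*10*186 = -25/2*186 = -2325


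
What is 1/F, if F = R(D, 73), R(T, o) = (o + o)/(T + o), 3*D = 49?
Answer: 134/219 ≈ 0.61187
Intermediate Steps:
D = 49/3 (D = (⅓)*49 = 49/3 ≈ 16.333)
R(T, o) = 2*o/(T + o) (R(T, o) = (2*o)/(T + o) = 2*o/(T + o))
F = 219/134 (F = 2*73/(49/3 + 73) = 2*73/(268/3) = 2*73*(3/268) = 219/134 ≈ 1.6343)
1/F = 1/(219/134) = 134/219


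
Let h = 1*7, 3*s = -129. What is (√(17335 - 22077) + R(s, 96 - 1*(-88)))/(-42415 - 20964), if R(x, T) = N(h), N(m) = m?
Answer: -7/63379 - I*√4742/63379 ≈ -0.00011045 - 0.0010865*I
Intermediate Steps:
s = -43 (s = (⅓)*(-129) = -43)
h = 7
R(x, T) = 7
(√(17335 - 22077) + R(s, 96 - 1*(-88)))/(-42415 - 20964) = (√(17335 - 22077) + 7)/(-42415 - 20964) = (√(-4742) + 7)/(-63379) = (I*√4742 + 7)*(-1/63379) = (7 + I*√4742)*(-1/63379) = -7/63379 - I*√4742/63379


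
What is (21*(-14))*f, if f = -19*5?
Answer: 27930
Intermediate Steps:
f = -95
(21*(-14))*f = (21*(-14))*(-95) = -294*(-95) = 27930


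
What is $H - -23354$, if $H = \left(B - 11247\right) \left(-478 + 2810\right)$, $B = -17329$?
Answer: $-66615878$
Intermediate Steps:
$H = -66639232$ ($H = \left(-17329 - 11247\right) \left(-478 + 2810\right) = \left(-28576\right) 2332 = -66639232$)
$H - -23354 = -66639232 - -23354 = -66639232 + 23354 = -66615878$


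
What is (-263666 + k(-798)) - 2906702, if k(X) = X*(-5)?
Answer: -3166378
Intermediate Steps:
k(X) = -5*X
(-263666 + k(-798)) - 2906702 = (-263666 - 5*(-798)) - 2906702 = (-263666 + 3990) - 2906702 = -259676 - 2906702 = -3166378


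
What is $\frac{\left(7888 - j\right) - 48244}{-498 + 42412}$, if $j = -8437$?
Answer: $- \frac{31919}{41914} \approx -0.76154$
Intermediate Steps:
$\frac{\left(7888 - j\right) - 48244}{-498 + 42412} = \frac{\left(7888 - -8437\right) - 48244}{-498 + 42412} = \frac{\left(7888 + 8437\right) - 48244}{41914} = \left(16325 - 48244\right) \frac{1}{41914} = \left(-31919\right) \frac{1}{41914} = - \frac{31919}{41914}$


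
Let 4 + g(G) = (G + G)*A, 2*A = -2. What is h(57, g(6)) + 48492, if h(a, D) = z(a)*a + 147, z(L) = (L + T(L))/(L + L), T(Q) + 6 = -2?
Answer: 97327/2 ≈ 48664.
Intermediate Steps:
A = -1 (A = (1/2)*(-2) = -1)
T(Q) = -8 (T(Q) = -6 - 2 = -8)
g(G) = -4 - 2*G (g(G) = -4 + (G + G)*(-1) = -4 + (2*G)*(-1) = -4 - 2*G)
z(L) = (-8 + L)/(2*L) (z(L) = (L - 8)/(L + L) = (-8 + L)/((2*L)) = (-8 + L)*(1/(2*L)) = (-8 + L)/(2*L))
h(a, D) = 143 + a/2 (h(a, D) = ((-8 + a)/(2*a))*a + 147 = (-4 + a/2) + 147 = 143 + a/2)
h(57, g(6)) + 48492 = (143 + (1/2)*57) + 48492 = (143 + 57/2) + 48492 = 343/2 + 48492 = 97327/2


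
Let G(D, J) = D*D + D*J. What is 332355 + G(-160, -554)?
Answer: 446595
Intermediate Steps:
G(D, J) = D² + D*J
332355 + G(-160, -554) = 332355 - 160*(-160 - 554) = 332355 - 160*(-714) = 332355 + 114240 = 446595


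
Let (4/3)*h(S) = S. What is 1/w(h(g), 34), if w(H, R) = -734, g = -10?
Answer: -1/734 ≈ -0.0013624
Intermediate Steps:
h(S) = 3*S/4
1/w(h(g), 34) = 1/(-734) = -1/734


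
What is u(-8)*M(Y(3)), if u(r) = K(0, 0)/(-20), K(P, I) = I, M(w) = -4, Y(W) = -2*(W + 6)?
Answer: 0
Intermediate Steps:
Y(W) = -12 - 2*W (Y(W) = -2*(6 + W) = -12 - 2*W)
u(r) = 0 (u(r) = 0/(-20) = 0*(-1/20) = 0)
u(-8)*M(Y(3)) = 0*(-4) = 0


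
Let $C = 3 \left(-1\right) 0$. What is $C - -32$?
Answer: $32$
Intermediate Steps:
$C = 0$ ($C = \left(-3\right) 0 = 0$)
$C - -32 = 0 - -32 = 0 + \left(-8 + 40\right) = 0 + 32 = 32$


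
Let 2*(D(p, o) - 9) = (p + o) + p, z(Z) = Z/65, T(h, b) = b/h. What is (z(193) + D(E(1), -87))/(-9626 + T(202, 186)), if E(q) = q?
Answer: 400869/126377290 ≈ 0.0031720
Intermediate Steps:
z(Z) = Z/65 (z(Z) = Z*(1/65) = Z/65)
D(p, o) = 9 + p + o/2 (D(p, o) = 9 + ((p + o) + p)/2 = 9 + ((o + p) + p)/2 = 9 + (o + 2*p)/2 = 9 + (p + o/2) = 9 + p + o/2)
(z(193) + D(E(1), -87))/(-9626 + T(202, 186)) = ((1/65)*193 + (9 + 1 + (½)*(-87)))/(-9626 + 186/202) = (193/65 + (9 + 1 - 87/2))/(-9626 + 186*(1/202)) = (193/65 - 67/2)/(-9626 + 93/101) = -3969/(130*(-972133/101)) = -3969/130*(-101/972133) = 400869/126377290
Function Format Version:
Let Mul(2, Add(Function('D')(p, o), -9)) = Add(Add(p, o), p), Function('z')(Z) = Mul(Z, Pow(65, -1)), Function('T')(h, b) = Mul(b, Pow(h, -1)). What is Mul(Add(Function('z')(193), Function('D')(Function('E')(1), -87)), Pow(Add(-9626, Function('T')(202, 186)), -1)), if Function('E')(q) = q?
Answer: Rational(400869, 126377290) ≈ 0.0031720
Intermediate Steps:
Function('z')(Z) = Mul(Rational(1, 65), Z) (Function('z')(Z) = Mul(Z, Rational(1, 65)) = Mul(Rational(1, 65), Z))
Function('D')(p, o) = Add(9, p, Mul(Rational(1, 2), o)) (Function('D')(p, o) = Add(9, Mul(Rational(1, 2), Add(Add(p, o), p))) = Add(9, Mul(Rational(1, 2), Add(Add(o, p), p))) = Add(9, Mul(Rational(1, 2), Add(o, Mul(2, p)))) = Add(9, Add(p, Mul(Rational(1, 2), o))) = Add(9, p, Mul(Rational(1, 2), o)))
Mul(Add(Function('z')(193), Function('D')(Function('E')(1), -87)), Pow(Add(-9626, Function('T')(202, 186)), -1)) = Mul(Add(Mul(Rational(1, 65), 193), Add(9, 1, Mul(Rational(1, 2), -87))), Pow(Add(-9626, Mul(186, Pow(202, -1))), -1)) = Mul(Add(Rational(193, 65), Add(9, 1, Rational(-87, 2))), Pow(Add(-9626, Mul(186, Rational(1, 202))), -1)) = Mul(Add(Rational(193, 65), Rational(-67, 2)), Pow(Add(-9626, Rational(93, 101)), -1)) = Mul(Rational(-3969, 130), Pow(Rational(-972133, 101), -1)) = Mul(Rational(-3969, 130), Rational(-101, 972133)) = Rational(400869, 126377290)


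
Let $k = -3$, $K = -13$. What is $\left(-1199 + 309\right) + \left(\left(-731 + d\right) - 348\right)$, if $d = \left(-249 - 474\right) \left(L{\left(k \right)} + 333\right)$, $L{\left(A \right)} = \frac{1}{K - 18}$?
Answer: $- \frac{7523845}{31} \approx -2.427 \cdot 10^{5}$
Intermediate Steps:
$L{\left(A \right)} = - \frac{1}{31}$ ($L{\left(A \right)} = \frac{1}{-13 - 18} = \frac{1}{-31} = - \frac{1}{31}$)
$d = - \frac{7462806}{31}$ ($d = \left(-249 - 474\right) \left(- \frac{1}{31} + 333\right) = \left(-723\right) \frac{10322}{31} = - \frac{7462806}{31} \approx -2.4074 \cdot 10^{5}$)
$\left(-1199 + 309\right) + \left(\left(-731 + d\right) - 348\right) = \left(-1199 + 309\right) - \frac{7496255}{31} = -890 - \frac{7496255}{31} = - \frac{7523845}{31}$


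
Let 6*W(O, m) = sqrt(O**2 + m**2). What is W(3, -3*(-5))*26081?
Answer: 26081*sqrt(26)/2 ≈ 66494.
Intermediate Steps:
W(O, m) = sqrt(O**2 + m**2)/6
W(3, -3*(-5))*26081 = (sqrt(3**2 + (-3*(-5))**2)/6)*26081 = (sqrt(9 + 15**2)/6)*26081 = (sqrt(9 + 225)/6)*26081 = (sqrt(234)/6)*26081 = ((3*sqrt(26))/6)*26081 = (sqrt(26)/2)*26081 = 26081*sqrt(26)/2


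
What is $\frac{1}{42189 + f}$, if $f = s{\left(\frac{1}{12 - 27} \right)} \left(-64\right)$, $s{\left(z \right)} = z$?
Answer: $\frac{15}{632899} \approx 2.37 \cdot 10^{-5}$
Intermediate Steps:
$f = \frac{64}{15}$ ($f = \frac{1}{12 - 27} \left(-64\right) = \frac{1}{-15} \left(-64\right) = \left(- \frac{1}{15}\right) \left(-64\right) = \frac{64}{15} \approx 4.2667$)
$\frac{1}{42189 + f} = \frac{1}{42189 + \frac{64}{15}} = \frac{1}{\frac{632899}{15}} = \frac{15}{632899}$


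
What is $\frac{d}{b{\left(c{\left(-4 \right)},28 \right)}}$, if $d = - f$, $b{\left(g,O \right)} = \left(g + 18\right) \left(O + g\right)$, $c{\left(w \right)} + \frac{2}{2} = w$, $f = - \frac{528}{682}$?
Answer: $\frac{24}{9269} \approx 0.0025893$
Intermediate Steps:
$f = - \frac{24}{31}$ ($f = \left(-528\right) \frac{1}{682} = - \frac{24}{31} \approx -0.77419$)
$c{\left(w \right)} = -1 + w$
$b{\left(g,O \right)} = \left(18 + g\right) \left(O + g\right)$
$d = \frac{24}{31}$ ($d = \left(-1\right) \left(- \frac{24}{31}\right) = \frac{24}{31} \approx 0.77419$)
$\frac{d}{b{\left(c{\left(-4 \right)},28 \right)}} = \frac{24}{31 \left(\left(-1 - 4\right)^{2} + 18 \cdot 28 + 18 \left(-1 - 4\right) + 28 \left(-1 - 4\right)\right)} = \frac{24}{31 \left(\left(-5\right)^{2} + 504 + 18 \left(-5\right) + 28 \left(-5\right)\right)} = \frac{24}{31 \left(25 + 504 - 90 - 140\right)} = \frac{24}{31 \cdot 299} = \frac{24}{31} \cdot \frac{1}{299} = \frac{24}{9269}$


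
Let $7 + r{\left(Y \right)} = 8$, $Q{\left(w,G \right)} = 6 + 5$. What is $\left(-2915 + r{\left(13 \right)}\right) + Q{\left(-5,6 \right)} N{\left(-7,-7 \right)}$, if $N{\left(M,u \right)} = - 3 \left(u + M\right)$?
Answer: $-2452$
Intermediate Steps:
$Q{\left(w,G \right)} = 11$
$N{\left(M,u \right)} = - 3 M - 3 u$ ($N{\left(M,u \right)} = - 3 \left(M + u\right) = - 3 M - 3 u$)
$r{\left(Y \right)} = 1$ ($r{\left(Y \right)} = -7 + 8 = 1$)
$\left(-2915 + r{\left(13 \right)}\right) + Q{\left(-5,6 \right)} N{\left(-7,-7 \right)} = \left(-2915 + 1\right) + 11 \left(\left(-3\right) \left(-7\right) - -21\right) = -2914 + 11 \left(21 + 21\right) = -2914 + 11 \cdot 42 = -2914 + 462 = -2452$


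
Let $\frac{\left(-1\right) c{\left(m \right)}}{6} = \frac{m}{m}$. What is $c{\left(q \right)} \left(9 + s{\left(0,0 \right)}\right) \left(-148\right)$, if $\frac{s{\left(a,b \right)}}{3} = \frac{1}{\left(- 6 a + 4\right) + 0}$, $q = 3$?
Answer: $8658$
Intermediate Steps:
$s{\left(a,b \right)} = \frac{3}{4 - 6 a}$ ($s{\left(a,b \right)} = \frac{3}{\left(- 6 a + 4\right) + 0} = \frac{3}{\left(4 - 6 a\right) + 0} = \frac{3}{4 - 6 a}$)
$c{\left(m \right)} = -6$ ($c{\left(m \right)} = - 6 \frac{m}{m} = \left(-6\right) 1 = -6$)
$c{\left(q \right)} \left(9 + s{\left(0,0 \right)}\right) \left(-148\right) = - 6 \left(9 - \frac{3}{-4 + 6 \cdot 0}\right) \left(-148\right) = - 6 \left(9 - \frac{3}{-4 + 0}\right) \left(-148\right) = - 6 \left(9 - \frac{3}{-4}\right) \left(-148\right) = - 6 \left(9 - - \frac{3}{4}\right) \left(-148\right) = - 6 \left(9 + \frac{3}{4}\right) \left(-148\right) = \left(-6\right) \frac{39}{4} \left(-148\right) = \left(- \frac{117}{2}\right) \left(-148\right) = 8658$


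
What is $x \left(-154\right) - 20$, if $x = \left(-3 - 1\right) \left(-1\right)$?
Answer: $-636$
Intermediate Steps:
$x = 4$ ($x = \left(-4\right) \left(-1\right) = 4$)
$x \left(-154\right) - 20 = 4 \left(-154\right) - 20 = -616 - 20 = -636$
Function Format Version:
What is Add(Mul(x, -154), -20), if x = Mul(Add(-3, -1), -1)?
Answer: -636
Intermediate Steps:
x = 4 (x = Mul(-4, -1) = 4)
Add(Mul(x, -154), -20) = Add(Mul(4, -154), -20) = Add(-616, -20) = -636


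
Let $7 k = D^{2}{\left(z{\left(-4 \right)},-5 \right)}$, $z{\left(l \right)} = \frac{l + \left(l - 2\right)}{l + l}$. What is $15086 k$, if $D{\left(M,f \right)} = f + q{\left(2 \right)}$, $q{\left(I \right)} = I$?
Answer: $\frac{135774}{7} \approx 19396.0$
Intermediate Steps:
$z{\left(l \right)} = \frac{-2 + 2 l}{2 l}$ ($z{\left(l \right)} = \frac{l + \left(l - 2\right)}{2 l} = \left(l + \left(-2 + l\right)\right) \frac{1}{2 l} = \left(-2 + 2 l\right) \frac{1}{2 l} = \frac{-2 + 2 l}{2 l}$)
$D{\left(M,f \right)} = 2 + f$ ($D{\left(M,f \right)} = f + 2 = 2 + f$)
$k = \frac{9}{7}$ ($k = \frac{\left(2 - 5\right)^{2}}{7} = \frac{\left(-3\right)^{2}}{7} = \frac{1}{7} \cdot 9 = \frac{9}{7} \approx 1.2857$)
$15086 k = 15086 \cdot \frac{9}{7} = \frac{135774}{7}$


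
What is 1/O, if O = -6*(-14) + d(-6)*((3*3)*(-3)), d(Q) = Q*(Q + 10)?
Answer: 1/732 ≈ 0.0013661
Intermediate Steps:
d(Q) = Q*(10 + Q)
O = 732 (O = -6*(-14) + (-6*(10 - 6))*((3*3)*(-3)) = 84 + (-6*4)*(9*(-3)) = 84 - 24*(-27) = 84 + 648 = 732)
1/O = 1/732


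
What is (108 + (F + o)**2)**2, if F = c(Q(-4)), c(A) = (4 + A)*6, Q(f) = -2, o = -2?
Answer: 43264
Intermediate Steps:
c(A) = 24 + 6*A
F = 12 (F = 24 + 6*(-2) = 24 - 12 = 12)
(108 + (F + o)**2)**2 = (108 + (12 - 2)**2)**2 = (108 + 10**2)**2 = (108 + 100)**2 = 208**2 = 43264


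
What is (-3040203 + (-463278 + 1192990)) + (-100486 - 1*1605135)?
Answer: -4016112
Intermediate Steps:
(-3040203 + (-463278 + 1192990)) + (-100486 - 1*1605135) = (-3040203 + 729712) + (-100486 - 1605135) = -2310491 - 1705621 = -4016112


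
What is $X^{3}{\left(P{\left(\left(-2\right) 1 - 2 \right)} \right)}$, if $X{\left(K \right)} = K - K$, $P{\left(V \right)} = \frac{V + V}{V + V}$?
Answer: $0$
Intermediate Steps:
$P{\left(V \right)} = 1$ ($P{\left(V \right)} = \frac{2 V}{2 V} = 2 V \frac{1}{2 V} = 1$)
$X{\left(K \right)} = 0$
$X^{3}{\left(P{\left(\left(-2\right) 1 - 2 \right)} \right)} = 0^{3} = 0$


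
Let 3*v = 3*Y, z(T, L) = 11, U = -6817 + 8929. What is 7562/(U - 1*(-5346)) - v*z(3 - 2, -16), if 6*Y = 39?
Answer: -525685/7458 ≈ -70.486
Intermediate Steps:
U = 2112
Y = 13/2 (Y = (⅙)*39 = 13/2 ≈ 6.5000)
v = 13/2 (v = (3*(13/2))/3 = (⅓)*(39/2) = 13/2 ≈ 6.5000)
7562/(U - 1*(-5346)) - v*z(3 - 2, -16) = 7562/(2112 - 1*(-5346)) - 13*11/2 = 7562/(2112 + 5346) - 1*143/2 = 7562/7458 - 143/2 = 7562*(1/7458) - 143/2 = 3781/3729 - 143/2 = -525685/7458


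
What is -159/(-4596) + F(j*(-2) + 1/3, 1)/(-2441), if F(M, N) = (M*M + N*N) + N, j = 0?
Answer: 1135249/33656508 ≈ 0.033730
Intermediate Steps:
F(M, N) = N + M² + N² (F(M, N) = (M² + N²) + N = N + M² + N²)
-159/(-4596) + F(j*(-2) + 1/3, 1)/(-2441) = -159/(-4596) + (1 + (0*(-2) + 1/3)² + 1²)/(-2441) = -159*(-1/4596) + (1 + (0 + ⅓)² + 1)*(-1/2441) = 53/1532 + (1 + (⅓)² + 1)*(-1/2441) = 53/1532 + (1 + ⅑ + 1)*(-1/2441) = 53/1532 + (19/9)*(-1/2441) = 53/1532 - 19/21969 = 1135249/33656508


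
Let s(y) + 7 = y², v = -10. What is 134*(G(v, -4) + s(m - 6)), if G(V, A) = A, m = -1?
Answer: 5092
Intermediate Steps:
s(y) = -7 + y²
134*(G(v, -4) + s(m - 6)) = 134*(-4 + (-7 + (-1 - 6)²)) = 134*(-4 + (-7 + (-7)²)) = 134*(-4 + (-7 + 49)) = 134*(-4 + 42) = 134*38 = 5092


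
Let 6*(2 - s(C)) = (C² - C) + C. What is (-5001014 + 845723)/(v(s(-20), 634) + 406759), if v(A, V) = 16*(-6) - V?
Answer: -1385097/135343 ≈ -10.234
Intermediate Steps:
s(C) = 2 - C²/6 (s(C) = 2 - ((C² - C) + C)/6 = 2 - C²/6)
v(A, V) = -96 - V
(-5001014 + 845723)/(v(s(-20), 634) + 406759) = (-5001014 + 845723)/((-96 - 1*634) + 406759) = -4155291/((-96 - 634) + 406759) = -4155291/(-730 + 406759) = -4155291/406029 = -4155291*1/406029 = -1385097/135343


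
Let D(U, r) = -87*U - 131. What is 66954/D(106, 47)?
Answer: -66954/9353 ≈ -7.1586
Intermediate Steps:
D(U, r) = -131 - 87*U
66954/D(106, 47) = 66954/(-131 - 87*106) = 66954/(-131 - 9222) = 66954/(-9353) = 66954*(-1/9353) = -66954/9353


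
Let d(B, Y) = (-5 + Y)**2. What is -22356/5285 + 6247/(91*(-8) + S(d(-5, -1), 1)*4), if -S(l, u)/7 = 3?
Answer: -7309781/613060 ≈ -11.923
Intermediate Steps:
S(l, u) = -21 (S(l, u) = -7*3 = -21)
-22356/5285 + 6247/(91*(-8) + S(d(-5, -1), 1)*4) = -22356/5285 + 6247/(91*(-8) - 21*4) = -22356*1/5285 + 6247/(-728 - 84) = -22356/5285 + 6247/(-812) = -22356/5285 + 6247*(-1/812) = -22356/5285 - 6247/812 = -7309781/613060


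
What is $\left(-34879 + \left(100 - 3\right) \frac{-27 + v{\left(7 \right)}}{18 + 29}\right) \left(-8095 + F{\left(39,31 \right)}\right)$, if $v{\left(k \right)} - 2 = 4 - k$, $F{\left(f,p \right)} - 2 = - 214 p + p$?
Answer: $\frac{24131258184}{47} \approx 5.1343 \cdot 10^{8}$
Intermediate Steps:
$F{\left(f,p \right)} = 2 - 213 p$ ($F{\left(f,p \right)} = 2 + \left(- 214 p + p\right) = 2 - 213 p$)
$v{\left(k \right)} = 6 - k$ ($v{\left(k \right)} = 2 - \left(-4 + k\right) = 6 - k$)
$\left(-34879 + \left(100 - 3\right) \frac{-27 + v{\left(7 \right)}}{18 + 29}\right) \left(-8095 + F{\left(39,31 \right)}\right) = \left(-34879 + \left(100 - 3\right) \frac{-27 + \left(6 - 7\right)}{18 + 29}\right) \left(-8095 + \left(2 - 6603\right)\right) = \left(-34879 + 97 \frac{-27 + \left(6 - 7\right)}{47}\right) \left(-8095 + \left(2 - 6603\right)\right) = \left(-34879 + 97 \left(-27 - 1\right) \frac{1}{47}\right) \left(-8095 - 6601\right) = \left(-34879 + 97 \left(\left(-28\right) \frac{1}{47}\right)\right) \left(-14696\right) = \left(-34879 + 97 \left(- \frac{28}{47}\right)\right) \left(-14696\right) = \left(-34879 - \frac{2716}{47}\right) \left(-14696\right) = \left(- \frac{1642029}{47}\right) \left(-14696\right) = \frac{24131258184}{47}$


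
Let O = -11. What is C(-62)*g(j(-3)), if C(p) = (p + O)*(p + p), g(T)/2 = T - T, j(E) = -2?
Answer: 0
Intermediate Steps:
g(T) = 0 (g(T) = 2*(T - T) = 2*0 = 0)
C(p) = 2*p*(-11 + p) (C(p) = (p - 11)*(p + p) = (-11 + p)*(2*p) = 2*p*(-11 + p))
C(-62)*g(j(-3)) = (2*(-62)*(-11 - 62))*0 = (2*(-62)*(-73))*0 = 9052*0 = 0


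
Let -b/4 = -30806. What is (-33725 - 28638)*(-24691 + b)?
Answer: -6144813479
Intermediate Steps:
b = 123224 (b = -4*(-30806) = 123224)
(-33725 - 28638)*(-24691 + b) = (-33725 - 28638)*(-24691 + 123224) = -62363*98533 = -6144813479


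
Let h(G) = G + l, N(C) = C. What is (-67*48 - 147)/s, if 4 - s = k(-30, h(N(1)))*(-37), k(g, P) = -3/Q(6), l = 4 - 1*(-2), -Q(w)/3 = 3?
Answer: -10089/49 ≈ -205.90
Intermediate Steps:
Q(w) = -9 (Q(w) = -3*3 = -9)
l = 6 (l = 4 + 2 = 6)
h(G) = 6 + G (h(G) = G + 6 = 6 + G)
k(g, P) = ⅓ (k(g, P) = -3/(-9) = -3*(-⅑) = ⅓)
s = 49/3 (s = 4 - (-37)/3 = 4 - 1*(-37/3) = 4 + 37/3 = 49/3 ≈ 16.333)
(-67*48 - 147)/s = (-67*48 - 147)/(49/3) = (-3216 - 147)*(3/49) = -3363*3/49 = -10089/49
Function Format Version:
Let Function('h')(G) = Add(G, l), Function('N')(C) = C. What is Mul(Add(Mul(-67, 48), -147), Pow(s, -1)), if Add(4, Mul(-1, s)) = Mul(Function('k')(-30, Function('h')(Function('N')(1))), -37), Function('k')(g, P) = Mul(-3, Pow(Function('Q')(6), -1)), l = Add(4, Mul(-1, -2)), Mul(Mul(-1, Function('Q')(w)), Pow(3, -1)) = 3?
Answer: Rational(-10089, 49) ≈ -205.90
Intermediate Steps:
Function('Q')(w) = -9 (Function('Q')(w) = Mul(-3, 3) = -9)
l = 6 (l = Add(4, 2) = 6)
Function('h')(G) = Add(6, G) (Function('h')(G) = Add(G, 6) = Add(6, G))
Function('k')(g, P) = Rational(1, 3) (Function('k')(g, P) = Mul(-3, Pow(-9, -1)) = Mul(-3, Rational(-1, 9)) = Rational(1, 3))
s = Rational(49, 3) (s = Add(4, Mul(-1, Mul(Rational(1, 3), -37))) = Add(4, Mul(-1, Rational(-37, 3))) = Add(4, Rational(37, 3)) = Rational(49, 3) ≈ 16.333)
Mul(Add(Mul(-67, 48), -147), Pow(s, -1)) = Mul(Add(Mul(-67, 48), -147), Pow(Rational(49, 3), -1)) = Mul(Add(-3216, -147), Rational(3, 49)) = Mul(-3363, Rational(3, 49)) = Rational(-10089, 49)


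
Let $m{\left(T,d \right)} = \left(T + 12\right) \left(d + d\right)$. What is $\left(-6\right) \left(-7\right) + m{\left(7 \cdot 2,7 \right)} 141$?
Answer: $51366$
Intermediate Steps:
$m{\left(T,d \right)} = 2 d \left(12 + T\right)$ ($m{\left(T,d \right)} = \left(12 + T\right) 2 d = 2 d \left(12 + T\right)$)
$\left(-6\right) \left(-7\right) + m{\left(7 \cdot 2,7 \right)} 141 = \left(-6\right) \left(-7\right) + 2 \cdot 7 \left(12 + 7 \cdot 2\right) 141 = 42 + 2 \cdot 7 \left(12 + 14\right) 141 = 42 + 2 \cdot 7 \cdot 26 \cdot 141 = 42 + 364 \cdot 141 = 42 + 51324 = 51366$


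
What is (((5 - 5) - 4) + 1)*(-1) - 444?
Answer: -441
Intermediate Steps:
(((5 - 5) - 4) + 1)*(-1) - 444 = ((0 - 4) + 1)*(-1) - 444 = (-4 + 1)*(-1) - 444 = -3*(-1) - 444 = 3 - 444 = -441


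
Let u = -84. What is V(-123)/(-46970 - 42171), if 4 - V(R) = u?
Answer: -88/89141 ≈ -0.00098720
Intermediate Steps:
V(R) = 88 (V(R) = 4 - 1*(-84) = 4 + 84 = 88)
V(-123)/(-46970 - 42171) = 88/(-46970 - 42171) = 88/(-89141) = 88*(-1/89141) = -88/89141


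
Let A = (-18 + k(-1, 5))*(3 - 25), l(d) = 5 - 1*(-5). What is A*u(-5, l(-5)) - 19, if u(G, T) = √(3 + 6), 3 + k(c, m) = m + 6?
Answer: 641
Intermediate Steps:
l(d) = 10 (l(d) = 5 + 5 = 10)
k(c, m) = 3 + m (k(c, m) = -3 + (m + 6) = -3 + (6 + m) = 3 + m)
A = 220 (A = (-18 + (3 + 5))*(3 - 25) = (-18 + 8)*(-22) = -10*(-22) = 220)
u(G, T) = 3 (u(G, T) = √9 = 3)
A*u(-5, l(-5)) - 19 = 220*3 - 19 = 660 - 19 = 641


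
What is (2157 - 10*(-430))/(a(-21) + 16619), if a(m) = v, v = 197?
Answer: 6457/16816 ≈ 0.38398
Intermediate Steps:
a(m) = 197
(2157 - 10*(-430))/(a(-21) + 16619) = (2157 - 10*(-430))/(197 + 16619) = (2157 + 4300)/16816 = 6457*(1/16816) = 6457/16816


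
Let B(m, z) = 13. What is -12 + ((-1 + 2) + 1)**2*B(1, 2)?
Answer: 40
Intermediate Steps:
-12 + ((-1 + 2) + 1)**2*B(1, 2) = -12 + ((-1 + 2) + 1)**2*13 = -12 + (1 + 1)**2*13 = -12 + 2**2*13 = -12 + 4*13 = -12 + 52 = 40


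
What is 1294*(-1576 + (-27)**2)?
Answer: -1096018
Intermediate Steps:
1294*(-1576 + (-27)**2) = 1294*(-1576 + 729) = 1294*(-847) = -1096018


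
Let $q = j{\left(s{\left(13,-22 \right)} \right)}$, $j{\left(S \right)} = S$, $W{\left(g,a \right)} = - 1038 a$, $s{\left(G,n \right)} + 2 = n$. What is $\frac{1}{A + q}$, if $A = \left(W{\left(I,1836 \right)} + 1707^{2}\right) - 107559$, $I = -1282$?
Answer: $\frac{1}{900498} \approx 1.1105 \cdot 10^{-6}$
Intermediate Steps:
$s{\left(G,n \right)} = -2 + n$
$q = -24$ ($q = -2 - 22 = -24$)
$A = 900522$ ($A = \left(\left(-1038\right) 1836 + 1707^{2}\right) - 107559 = \left(-1905768 + 2913849\right) - 107559 = 1008081 - 107559 = 900522$)
$\frac{1}{A + q} = \frac{1}{900522 - 24} = \frac{1}{900498}$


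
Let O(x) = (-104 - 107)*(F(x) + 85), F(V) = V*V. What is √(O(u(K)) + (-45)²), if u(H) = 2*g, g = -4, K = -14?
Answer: I*√29414 ≈ 171.51*I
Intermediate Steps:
F(V) = V²
u(H) = -8 (u(H) = 2*(-4) = -8)
O(x) = -17935 - 211*x² (O(x) = (-104 - 107)*(x² + 85) = -211*(85 + x²) = -17935 - 211*x²)
√(O(u(K)) + (-45)²) = √((-17935 - 211*(-8)²) + (-45)²) = √((-17935 - 211*64) + 2025) = √((-17935 - 13504) + 2025) = √(-31439 + 2025) = √(-29414) = I*√29414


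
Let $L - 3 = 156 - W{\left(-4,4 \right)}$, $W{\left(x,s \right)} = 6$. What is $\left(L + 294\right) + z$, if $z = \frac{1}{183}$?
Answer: $\frac{81802}{183} \approx 447.01$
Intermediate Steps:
$z = \frac{1}{183} \approx 0.0054645$
$L = 153$ ($L = 3 + \left(156 - 6\right) = 3 + 150 = 153$)
$\left(L + 294\right) + z = \left(153 + 294\right) + \frac{1}{183} = 447 + \frac{1}{183} = \frac{81802}{183}$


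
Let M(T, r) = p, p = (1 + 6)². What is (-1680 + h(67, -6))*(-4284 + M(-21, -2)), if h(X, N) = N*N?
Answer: 6962340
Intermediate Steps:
h(X, N) = N²
p = 49 (p = 7² = 49)
M(T, r) = 49
(-1680 + h(67, -6))*(-4284 + M(-21, -2)) = (-1680 + (-6)²)*(-4284 + 49) = (-1680 + 36)*(-4235) = -1644*(-4235) = 6962340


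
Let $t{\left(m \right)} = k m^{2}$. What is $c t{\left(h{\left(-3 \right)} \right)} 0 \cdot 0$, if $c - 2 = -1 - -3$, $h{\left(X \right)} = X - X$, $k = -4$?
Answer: $0$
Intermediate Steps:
$h{\left(X \right)} = 0$
$c = 4$ ($c = 2 - -2 = 2 + \left(-1 + 3\right) = 2 + 2 = 4$)
$t{\left(m \right)} = - 4 m^{2}$
$c t{\left(h{\left(-3 \right)} \right)} 0 \cdot 0 = 4 \left(- 4 \cdot 0^{2}\right) 0 \cdot 0 = 4 \left(\left(-4\right) 0\right) 0 = 4 \cdot 0 \cdot 0 = 0 \cdot 0 = 0$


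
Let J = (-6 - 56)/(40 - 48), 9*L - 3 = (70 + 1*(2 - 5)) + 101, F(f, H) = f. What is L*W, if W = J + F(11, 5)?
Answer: 1425/4 ≈ 356.25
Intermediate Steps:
L = 19 (L = 1/3 + ((70 + 1*(2 - 5)) + 101)/9 = 1/3 + ((70 + 1*(-3)) + 101)/9 = 1/3 + ((70 - 3) + 101)/9 = 1/3 + (67 + 101)/9 = 1/3 + (1/9)*168 = 1/3 + 56/3 = 19)
J = 31/4 (J = -62/(-8) = -62*(-1/8) = 31/4 ≈ 7.7500)
W = 75/4 (W = 31/4 + 11 = 75/4 ≈ 18.750)
L*W = 19*(75/4) = 1425/4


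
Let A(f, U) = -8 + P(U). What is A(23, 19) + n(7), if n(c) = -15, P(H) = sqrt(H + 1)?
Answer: -23 + 2*sqrt(5) ≈ -18.528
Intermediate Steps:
P(H) = sqrt(1 + H)
A(f, U) = -8 + sqrt(1 + U)
A(23, 19) + n(7) = (-8 + sqrt(1 + 19)) - 15 = (-8 + sqrt(20)) - 15 = (-8 + 2*sqrt(5)) - 15 = -23 + 2*sqrt(5)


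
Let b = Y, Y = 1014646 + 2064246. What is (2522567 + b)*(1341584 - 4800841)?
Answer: -19376886255963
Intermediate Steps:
Y = 3078892
b = 3078892
(2522567 + b)*(1341584 - 4800841) = (2522567 + 3078892)*(1341584 - 4800841) = 5601459*(-3459257) = -19376886255963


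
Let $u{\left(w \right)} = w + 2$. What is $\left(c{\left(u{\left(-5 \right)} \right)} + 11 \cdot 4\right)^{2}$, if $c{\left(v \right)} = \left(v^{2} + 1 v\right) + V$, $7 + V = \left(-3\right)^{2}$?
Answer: $2704$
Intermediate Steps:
$V = 2$ ($V = -7 + \left(-3\right)^{2} = -7 + 9 = 2$)
$u{\left(w \right)} = 2 + w$
$c{\left(v \right)} = 2 + v + v^{2}$ ($c{\left(v \right)} = \left(v^{2} + 1 v\right) + 2 = \left(v^{2} + v\right) + 2 = \left(v + v^{2}\right) + 2 = 2 + v + v^{2}$)
$\left(c{\left(u{\left(-5 \right)} \right)} + 11 \cdot 4\right)^{2} = \left(\left(2 + \left(2 - 5\right) + \left(2 - 5\right)^{2}\right) + 11 \cdot 4\right)^{2} = \left(\left(2 - 3 + \left(-3\right)^{2}\right) + 44\right)^{2} = \left(\left(2 - 3 + 9\right) + 44\right)^{2} = \left(8 + 44\right)^{2} = 52^{2} = 2704$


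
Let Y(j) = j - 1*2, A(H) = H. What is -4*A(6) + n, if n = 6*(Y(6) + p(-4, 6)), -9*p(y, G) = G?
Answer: -4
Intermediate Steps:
p(y, G) = -G/9
Y(j) = -2 + j (Y(j) = j - 2 = -2 + j)
n = 20 (n = 6*((-2 + 6) - 1/9*6) = 6*(4 - 2/3) = 6*(10/3) = 20)
-4*A(6) + n = -4*6 + 20 = -24 + 20 = -4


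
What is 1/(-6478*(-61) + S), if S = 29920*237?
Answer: 1/7486198 ≈ 1.3358e-7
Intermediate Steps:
S = 7091040
1/(-6478*(-61) + S) = 1/(-6478*(-61) + 7091040) = 1/(395158 + 7091040) = 1/7486198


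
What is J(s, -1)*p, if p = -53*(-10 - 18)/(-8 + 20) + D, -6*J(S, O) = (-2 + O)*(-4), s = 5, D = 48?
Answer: -1030/3 ≈ -343.33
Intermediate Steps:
J(S, O) = -4/3 + 2*O/3 (J(S, O) = -(-2 + O)*(-4)/6 = -(8 - 4*O)/6 = -4/3 + 2*O/3)
p = 515/3 (p = -53*(-10 - 18)/(-8 + 20) + 48 = -(-1484)/12 + 48 = -53*(-7/3) + 48 = 371/3 + 48 = 515/3 ≈ 171.67)
J(s, -1)*p = (-4/3 + (⅔)*(-1))*(515/3) = (-4/3 - ⅔)*(515/3) = -2*515/3 = -1030/3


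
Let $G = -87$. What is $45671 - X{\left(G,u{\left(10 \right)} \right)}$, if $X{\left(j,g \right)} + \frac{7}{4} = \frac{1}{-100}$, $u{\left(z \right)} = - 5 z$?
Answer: $\frac{1141819}{25} \approx 45673.0$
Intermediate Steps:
$X{\left(j,g \right)} = - \frac{44}{25}$ ($X{\left(j,g \right)} = - \frac{7}{4} + \frac{1}{-100} = - \frac{7}{4} - \frac{1}{100} = - \frac{44}{25}$)
$45671 - X{\left(G,u{\left(10 \right)} \right)} = 45671 - - \frac{44}{25} = 45671 + \frac{44}{25} = \frac{1141819}{25}$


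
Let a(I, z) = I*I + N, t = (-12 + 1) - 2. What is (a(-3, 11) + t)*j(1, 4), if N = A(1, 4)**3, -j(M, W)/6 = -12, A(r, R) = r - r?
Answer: -288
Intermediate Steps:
A(r, R) = 0
j(M, W) = 72 (j(M, W) = -6*(-12) = 72)
N = 0 (N = 0**3 = 0)
t = -13 (t = -11 - 2 = -13)
a(I, z) = I**2 (a(I, z) = I*I + 0 = I**2 + 0 = I**2)
(a(-3, 11) + t)*j(1, 4) = ((-3)**2 - 13)*72 = (9 - 13)*72 = -4*72 = -288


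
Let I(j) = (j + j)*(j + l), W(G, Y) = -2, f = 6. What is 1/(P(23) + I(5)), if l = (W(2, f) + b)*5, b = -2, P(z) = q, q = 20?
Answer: -1/130 ≈ -0.0076923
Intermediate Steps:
P(z) = 20
l = -20 (l = (-2 - 2)*5 = -4*5 = -20)
I(j) = 2*j*(-20 + j) (I(j) = (j + j)*(j - 20) = (2*j)*(-20 + j) = 2*j*(-20 + j))
1/(P(23) + I(5)) = 1/(20 + 2*5*(-20 + 5)) = 1/(20 + 2*5*(-15)) = 1/(20 - 150) = 1/(-130) = -1/130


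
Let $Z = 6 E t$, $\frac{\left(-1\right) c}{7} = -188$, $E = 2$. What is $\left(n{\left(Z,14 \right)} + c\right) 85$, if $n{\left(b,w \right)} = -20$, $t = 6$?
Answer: $110160$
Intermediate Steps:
$c = 1316$ ($c = \left(-7\right) \left(-188\right) = 1316$)
$Z = 72$ ($Z = 6 \cdot 2 \cdot 6 = 12 \cdot 6 = 72$)
$\left(n{\left(Z,14 \right)} + c\right) 85 = \left(-20 + 1316\right) 85 = 1296 \cdot 85 = 110160$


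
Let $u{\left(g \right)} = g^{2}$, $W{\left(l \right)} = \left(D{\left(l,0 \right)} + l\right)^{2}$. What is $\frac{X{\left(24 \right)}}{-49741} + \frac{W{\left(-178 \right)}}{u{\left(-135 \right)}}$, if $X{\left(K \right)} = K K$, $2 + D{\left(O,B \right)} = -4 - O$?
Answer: $- \frac{967436}{100725525} \approx -0.0096047$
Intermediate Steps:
$D{\left(O,B \right)} = -6 - O$ ($D{\left(O,B \right)} = -2 - \left(4 + O\right) = -6 - O$)
$X{\left(K \right)} = K^{2}$
$W{\left(l \right)} = 36$ ($W{\left(l \right)} = \left(\left(-6 - l\right) + l\right)^{2} = \left(-6\right)^{2} = 36$)
$\frac{X{\left(24 \right)}}{-49741} + \frac{W{\left(-178 \right)}}{u{\left(-135 \right)}} = \frac{24^{2}}{-49741} + \frac{36}{\left(-135\right)^{2}} = 576 \left(- \frac{1}{49741}\right) + \frac{36}{18225} = - \frac{576}{49741} + 36 \cdot \frac{1}{18225} = - \frac{576}{49741} + \frac{4}{2025} = - \frac{967436}{100725525}$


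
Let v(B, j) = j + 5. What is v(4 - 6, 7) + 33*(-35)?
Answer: -1143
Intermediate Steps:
v(B, j) = 5 + j
v(4 - 6, 7) + 33*(-35) = (5 + 7) + 33*(-35) = 12 - 1155 = -1143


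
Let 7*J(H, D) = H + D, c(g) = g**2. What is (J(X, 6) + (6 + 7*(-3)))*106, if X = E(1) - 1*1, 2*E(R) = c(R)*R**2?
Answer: -10547/7 ≈ -1506.7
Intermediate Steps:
E(R) = R**4/2 (E(R) = (R**2*R**2)/2 = R**4/2)
X = -1/2 (X = (1/2)*1**4 - 1*1 = (1/2)*1 - 1 = 1/2 - 1 = -1/2 ≈ -0.50000)
J(H, D) = D/7 + H/7 (J(H, D) = (H + D)/7 = (D + H)/7 = D/7 + H/7)
(J(X, 6) + (6 + 7*(-3)))*106 = (((1/7)*6 + (1/7)*(-1/2)) + (6 + 7*(-3)))*106 = ((6/7 - 1/14) + (6 - 21))*106 = (11/14 - 15)*106 = -199/14*106 = -10547/7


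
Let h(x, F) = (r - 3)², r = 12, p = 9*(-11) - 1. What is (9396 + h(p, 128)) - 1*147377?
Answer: -137900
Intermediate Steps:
p = -100 (p = -99 - 1 = -100)
h(x, F) = 81 (h(x, F) = (12 - 3)² = 9² = 81)
(9396 + h(p, 128)) - 1*147377 = (9396 + 81) - 1*147377 = 9477 - 147377 = -137900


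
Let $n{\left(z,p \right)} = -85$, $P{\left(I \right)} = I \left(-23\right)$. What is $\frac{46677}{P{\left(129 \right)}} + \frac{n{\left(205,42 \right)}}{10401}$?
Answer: $- \frac{161913224}{10286589} \approx -15.74$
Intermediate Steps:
$P{\left(I \right)} = - 23 I$
$\frac{46677}{P{\left(129 \right)}} + \frac{n{\left(205,42 \right)}}{10401} = \frac{46677}{\left(-23\right) 129} - \frac{85}{10401} = \frac{46677}{-2967} - \frac{85}{10401} = 46677 \left(- \frac{1}{2967}\right) - \frac{85}{10401} = - \frac{15559}{989} - \frac{85}{10401} = - \frac{161913224}{10286589}$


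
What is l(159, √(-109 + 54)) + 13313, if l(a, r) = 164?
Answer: 13477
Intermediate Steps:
l(159, √(-109 + 54)) + 13313 = 164 + 13313 = 13477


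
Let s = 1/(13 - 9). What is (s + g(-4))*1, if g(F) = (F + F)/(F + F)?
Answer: 5/4 ≈ 1.2500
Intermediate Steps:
s = 1/4 ≈ 0.25000
g(F) = 1 (g(F) = (2*F)/((2*F)) = (2*F)*(1/(2*F)) = 1)
(s + g(-4))*1 = (1/4 + 1)*1 = (5/4)*1 = 5/4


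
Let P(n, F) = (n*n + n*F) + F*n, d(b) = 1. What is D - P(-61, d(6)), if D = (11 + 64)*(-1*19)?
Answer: -5024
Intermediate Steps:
P(n, F) = n² + 2*F*n (P(n, F) = (n² + F*n) + F*n = n² + 2*F*n)
D = -1425 (D = 75*(-19) = -1425)
D - P(-61, d(6)) = -1425 - (-61)*(-61 + 2*1) = -1425 - (-61)*(-61 + 2) = -1425 - (-61)*(-59) = -1425 - 1*3599 = -1425 - 3599 = -5024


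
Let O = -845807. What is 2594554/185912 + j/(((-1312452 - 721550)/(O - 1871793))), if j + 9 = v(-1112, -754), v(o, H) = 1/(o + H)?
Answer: 170260185868441/88202409843948 ≈ 1.9303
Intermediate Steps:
v(o, H) = 1/(H + o)
j = -16795/1866 (j = -9 + 1/(-754 - 1112) = -9 + 1/(-1866) = -9 - 1/1866 = -16795/1866 ≈ -9.0005)
2594554/185912 + j/(((-1312452 - 721550)/(O - 1871793))) = 2594554/185912 - 16795*(-845807 - 1871793)/(-1312452 - 721550)/1866 = 2594554*(1/185912) - 16795/(1866*((-2034002/(-2717600)))) = 1297277/92956 - 16795/(1866*((-2034002*(-1/2717600)))) = 1297277/92956 - 16795/(1866*1017001/1358800) = 1297277/92956 - 16795/1866*1358800/1017001 = 1297277/92956 - 11410523000/948861933 = 170260185868441/88202409843948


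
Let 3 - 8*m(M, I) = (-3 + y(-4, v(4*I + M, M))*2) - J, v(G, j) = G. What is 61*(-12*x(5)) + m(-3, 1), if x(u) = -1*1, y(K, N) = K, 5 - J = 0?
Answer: 5875/8 ≈ 734.38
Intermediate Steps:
J = 5 (J = 5 - 1*0 = 5 + 0 = 5)
x(u) = -1
m(M, I) = 19/8 (m(M, I) = 3/8 - ((-3 - 4*2) - 1*5)/8 = 3/8 - ((-3 - 8) - 5)/8 = 3/8 - (-11 - 5)/8 = 3/8 - 1/8*(-16) = 3/8 + 2 = 19/8)
61*(-12*x(5)) + m(-3, 1) = 61*(-12*(-1)) + 19/8 = 61*12 + 19/8 = 732 + 19/8 = 5875/8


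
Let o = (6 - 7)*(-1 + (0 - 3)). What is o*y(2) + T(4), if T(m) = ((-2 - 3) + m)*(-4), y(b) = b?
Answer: 12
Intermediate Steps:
o = 4 (o = -(-1 - 3) = -1*(-4) = 4)
T(m) = 20 - 4*m (T(m) = (-5 + m)*(-4) = 20 - 4*m)
o*y(2) + T(4) = 4*2 + (20 - 4*4) = 8 + (20 - 16) = 8 + 4 = 12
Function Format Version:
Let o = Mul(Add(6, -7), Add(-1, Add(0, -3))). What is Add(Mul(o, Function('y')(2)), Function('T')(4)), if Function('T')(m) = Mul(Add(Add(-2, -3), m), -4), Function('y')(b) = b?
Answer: 12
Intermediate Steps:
o = 4 (o = Mul(-1, Add(-1, -3)) = Mul(-1, -4) = 4)
Function('T')(m) = Add(20, Mul(-4, m)) (Function('T')(m) = Mul(Add(-5, m), -4) = Add(20, Mul(-4, m)))
Add(Mul(o, Function('y')(2)), Function('T')(4)) = Add(Mul(4, 2), Add(20, Mul(-4, 4))) = Add(8, Add(20, -16)) = Add(8, 4) = 12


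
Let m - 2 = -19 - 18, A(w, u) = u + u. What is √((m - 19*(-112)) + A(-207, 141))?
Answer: 5*√95 ≈ 48.734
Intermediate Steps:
A(w, u) = 2*u
m = -35 (m = 2 + (-19 - 18) = 2 - 37 = -35)
√((m - 19*(-112)) + A(-207, 141)) = √((-35 - 19*(-112)) + 2*141) = √((-35 + 2128) + 282) = √(2093 + 282) = √2375 = 5*√95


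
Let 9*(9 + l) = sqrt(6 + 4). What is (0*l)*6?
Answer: 0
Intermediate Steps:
l = -9 + sqrt(10)/9 (l = -9 + sqrt(6 + 4)/9 = -9 + sqrt(10)/9 ≈ -8.6486)
(0*l)*6 = (0*(-9 + sqrt(10)/9))*6 = 0*6 = 0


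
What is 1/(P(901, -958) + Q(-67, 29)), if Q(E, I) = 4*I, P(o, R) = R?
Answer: -1/842 ≈ -0.0011876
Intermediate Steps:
1/(P(901, -958) + Q(-67, 29)) = 1/(-958 + 4*29) = 1/(-958 + 116) = 1/(-842) = -1/842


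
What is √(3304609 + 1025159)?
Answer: 2*√1082442 ≈ 2080.8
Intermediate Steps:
√(3304609 + 1025159) = √4329768 = 2*√1082442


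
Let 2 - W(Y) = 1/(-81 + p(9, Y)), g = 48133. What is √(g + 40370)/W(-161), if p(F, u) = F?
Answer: 72*√88503/145 ≈ 147.72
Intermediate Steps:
W(Y) = 145/72 (W(Y) = 2 - 1/(-81 + 9) = 2 - 1/(-72) = 2 - 1*(-1/72) = 2 + 1/72 = 145/72)
√(g + 40370)/W(-161) = √(48133 + 40370)/(145/72) = √88503*(72/145) = 72*√88503/145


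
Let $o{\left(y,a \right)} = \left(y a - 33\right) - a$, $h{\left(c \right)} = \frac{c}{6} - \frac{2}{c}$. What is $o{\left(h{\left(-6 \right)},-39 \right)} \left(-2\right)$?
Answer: $-64$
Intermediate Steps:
$h{\left(c \right)} = - \frac{2}{c} + \frac{c}{6}$ ($h{\left(c \right)} = c \frac{1}{6} - \frac{2}{c} = \frac{c}{6} - \frac{2}{c} = - \frac{2}{c} + \frac{c}{6}$)
$o{\left(y,a \right)} = -33 - a + a y$ ($o{\left(y,a \right)} = \left(a y - 33\right) - a = \left(-33 + a y\right) - a = -33 - a + a y$)
$o{\left(h{\left(-6 \right)},-39 \right)} \left(-2\right) = \left(-33 - -39 - 39 \left(- \frac{2}{-6} + \frac{1}{6} \left(-6\right)\right)\right) \left(-2\right) = \left(-33 + 39 - 39 \left(\left(-2\right) \left(- \frac{1}{6}\right) - 1\right)\right) \left(-2\right) = \left(-33 + 39 - 39 \left(\frac{1}{3} - 1\right)\right) \left(-2\right) = \left(-33 + 39 - -26\right) \left(-2\right) = \left(-33 + 39 + 26\right) \left(-2\right) = 32 \left(-2\right) = -64$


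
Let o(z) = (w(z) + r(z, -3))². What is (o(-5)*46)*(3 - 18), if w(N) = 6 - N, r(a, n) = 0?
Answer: -83490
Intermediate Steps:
o(z) = (6 - z)² (o(z) = ((6 - z) + 0)² = (6 - z)²)
(o(-5)*46)*(3 - 18) = ((-6 - 5)²*46)*(3 - 18) = ((-11)²*46)*(-15) = (121*46)*(-15) = 5566*(-15) = -83490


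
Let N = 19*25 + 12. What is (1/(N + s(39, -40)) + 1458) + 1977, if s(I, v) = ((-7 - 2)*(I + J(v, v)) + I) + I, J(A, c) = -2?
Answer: 796921/232 ≈ 3435.0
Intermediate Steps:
s(I, v) = 18 - 7*I (s(I, v) = ((-7 - 2)*(I - 2) + I) + I = (-9*(-2 + I) + I) + I = ((18 - 9*I) + I) + I = (18 - 8*I) + I = 18 - 7*I)
N = 487 (N = 475 + 12 = 487)
(1/(N + s(39, -40)) + 1458) + 1977 = (1/(487 + (18 - 7*39)) + 1458) + 1977 = (1/(487 + (18 - 273)) + 1458) + 1977 = (1/(487 - 255) + 1458) + 1977 = (1/232 + 1458) + 1977 = 338257/232 + 1977 = 796921/232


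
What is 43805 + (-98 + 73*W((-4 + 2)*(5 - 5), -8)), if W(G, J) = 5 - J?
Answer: 44656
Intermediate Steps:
43805 + (-98 + 73*W((-4 + 2)*(5 - 5), -8)) = 43805 + (-98 + 73*(5 - 1*(-8))) = 43805 + (-98 + 73*(5 + 8)) = 43805 + (-98 + 73*13) = 43805 + (-98 + 949) = 43805 + 851 = 44656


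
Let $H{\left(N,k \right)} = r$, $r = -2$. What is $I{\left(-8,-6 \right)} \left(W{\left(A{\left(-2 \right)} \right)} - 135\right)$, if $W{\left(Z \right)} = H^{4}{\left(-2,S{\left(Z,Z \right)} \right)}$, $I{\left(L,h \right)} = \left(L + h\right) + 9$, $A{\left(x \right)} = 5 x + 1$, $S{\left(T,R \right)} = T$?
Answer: $595$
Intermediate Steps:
$A{\left(x \right)} = 1 + 5 x$
$H{\left(N,k \right)} = -2$
$I{\left(L,h \right)} = 9 + L + h$
$W{\left(Z \right)} = 16$ ($W{\left(Z \right)} = \left(-2\right)^{4} = 16$)
$I{\left(-8,-6 \right)} \left(W{\left(A{\left(-2 \right)} \right)} - 135\right) = \left(9 - 8 - 6\right) \left(16 - 135\right) = \left(-5\right) \left(-119\right) = 595$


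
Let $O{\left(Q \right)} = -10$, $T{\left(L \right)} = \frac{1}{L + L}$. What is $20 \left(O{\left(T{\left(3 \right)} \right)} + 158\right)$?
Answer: $2960$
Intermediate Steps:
$T{\left(L \right)} = \frac{1}{2 L}$
$20 \left(O{\left(T{\left(3 \right)} \right)} + 158\right) = 20 \left(-10 + 158\right) = 20 \cdot 148 = 2960$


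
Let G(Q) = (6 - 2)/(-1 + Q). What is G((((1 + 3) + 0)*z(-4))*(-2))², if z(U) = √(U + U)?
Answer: 16/(1 + 16*I*√2)² ≈ -0.031067 - 0.0027514*I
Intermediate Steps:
z(U) = √2*√U (z(U) = √(2*U) = √2*√U)
G(Q) = 4/(-1 + Q)
G((((1 + 3) + 0)*z(-4))*(-2))² = (4/(-1 + (((1 + 3) + 0)*(√2*√(-4)))*(-2)))² = (4/(-1 + ((4 + 0)*(√2*(2*I)))*(-2)))² = (4/(-1 + (4*(2*I*√2))*(-2)))² = (4/(-1 + (8*I*√2)*(-2)))² = (4/(-1 - 16*I*√2))² = 16/(-1 - 16*I*√2)²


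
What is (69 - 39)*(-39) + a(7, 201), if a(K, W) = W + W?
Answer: -768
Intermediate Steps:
a(K, W) = 2*W
(69 - 39)*(-39) + a(7, 201) = (69 - 39)*(-39) + 2*201 = 30*(-39) + 402 = -1170 + 402 = -768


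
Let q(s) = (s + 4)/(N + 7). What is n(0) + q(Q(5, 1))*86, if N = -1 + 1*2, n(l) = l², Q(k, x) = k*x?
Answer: 387/4 ≈ 96.750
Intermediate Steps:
N = 1 (N = -1 + 2 = 1)
q(s) = ½ + s/8 (q(s) = (s + 4)/(1 + 7) = (4 + s)/8 = (4 + s)*(⅛) = ½ + s/8)
n(0) + q(Q(5, 1))*86 = 0² + (½ + (5*1)/8)*86 = 0 + (½ + (⅛)*5)*86 = 0 + (½ + 5/8)*86 = 0 + (9/8)*86 = 0 + 387/4 = 387/4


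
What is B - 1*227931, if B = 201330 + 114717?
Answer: 88116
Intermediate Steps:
B = 316047
B - 1*227931 = 316047 - 1*227931 = 316047 - 227931 = 88116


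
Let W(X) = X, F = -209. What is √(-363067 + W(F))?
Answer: 6*I*√10091 ≈ 602.72*I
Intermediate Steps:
√(-363067 + W(F)) = √(-363067 - 209) = √(-363276) = 6*I*√10091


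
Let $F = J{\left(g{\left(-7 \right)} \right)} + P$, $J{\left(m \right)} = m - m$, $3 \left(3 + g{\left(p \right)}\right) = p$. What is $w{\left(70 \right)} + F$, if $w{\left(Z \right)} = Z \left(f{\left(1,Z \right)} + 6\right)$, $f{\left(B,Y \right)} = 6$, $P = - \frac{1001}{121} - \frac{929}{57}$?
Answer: $\frac{511274}{627} \approx 815.43$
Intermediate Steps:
$P = - \frac{15406}{627}$ ($P = \left(-1001\right) \frac{1}{121} - \frac{929}{57} = - \frac{91}{11} - \frac{929}{57} = - \frac{15406}{627} \approx -24.571$)
$g{\left(p \right)} = -3 + \frac{p}{3}$
$w{\left(Z \right)} = 12 Z$ ($w{\left(Z \right)} = Z \left(6 + 6\right) = Z 12 = 12 Z$)
$J{\left(m \right)} = 0$
$F = - \frac{15406}{627}$ ($F = 0 - \frac{15406}{627} = - \frac{15406}{627} \approx -24.571$)
$w{\left(70 \right)} + F = 12 \cdot 70 - \frac{15406}{627} = 840 - \frac{15406}{627} = \frac{511274}{627}$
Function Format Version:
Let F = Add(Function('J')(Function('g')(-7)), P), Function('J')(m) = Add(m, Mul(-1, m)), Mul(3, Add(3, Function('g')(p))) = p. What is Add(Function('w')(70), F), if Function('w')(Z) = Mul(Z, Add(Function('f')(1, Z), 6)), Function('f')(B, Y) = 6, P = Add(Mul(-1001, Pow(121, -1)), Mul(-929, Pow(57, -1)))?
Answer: Rational(511274, 627) ≈ 815.43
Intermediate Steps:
P = Rational(-15406, 627) (P = Add(Mul(-1001, Rational(1, 121)), Mul(-929, Rational(1, 57))) = Add(Rational(-91, 11), Rational(-929, 57)) = Rational(-15406, 627) ≈ -24.571)
Function('g')(p) = Add(-3, Mul(Rational(1, 3), p))
Function('w')(Z) = Mul(12, Z) (Function('w')(Z) = Mul(Z, Add(6, 6)) = Mul(Z, 12) = Mul(12, Z))
Function('J')(m) = 0
F = Rational(-15406, 627) (F = Add(0, Rational(-15406, 627)) = Rational(-15406, 627) ≈ -24.571)
Add(Function('w')(70), F) = Add(Mul(12, 70), Rational(-15406, 627)) = Add(840, Rational(-15406, 627)) = Rational(511274, 627)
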